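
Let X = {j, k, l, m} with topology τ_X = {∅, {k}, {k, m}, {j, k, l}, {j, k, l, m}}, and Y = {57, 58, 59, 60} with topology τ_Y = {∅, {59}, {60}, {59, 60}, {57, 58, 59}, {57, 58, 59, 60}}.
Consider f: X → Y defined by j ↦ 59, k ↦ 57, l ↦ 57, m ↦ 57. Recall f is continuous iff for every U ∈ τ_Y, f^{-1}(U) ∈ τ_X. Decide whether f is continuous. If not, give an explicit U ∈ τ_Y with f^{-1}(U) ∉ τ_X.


f is NOT continuous.

Compute f^{-1}(U) for each U ∈ τ_Y:
  U = ∅: f^{-1}(U) = ∅ ∈ τ_X ✓.
  U = {59}: f^{-1}(U) = {j} ∉ τ_X ✗.
  U = {60}: f^{-1}(U) = ∅ ∈ τ_X ✓.
  U = {59, 60}: f^{-1}(U) = {j} ∉ τ_X ✗.
  U = {57, 58, 59}: f^{-1}(U) = {j, k, l, m} ∈ τ_X ✓.
  U = {57, 58, 59, 60}: f^{-1}(U) = {j, k, l, m} ∈ τ_X ✓.
Found U = {59} with f^{-1}(U) = {j} not in τ_X. Therefore f is NOT continuous.


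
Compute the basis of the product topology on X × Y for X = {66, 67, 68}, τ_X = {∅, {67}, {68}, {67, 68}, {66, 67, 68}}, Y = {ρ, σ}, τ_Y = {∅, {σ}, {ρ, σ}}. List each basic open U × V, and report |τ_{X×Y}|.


Basis B = {∅ × ∅, {67} × {σ}, {68} × {σ}, {67} × {ρ, σ}, {67, 68} × {σ}, {68} × {ρ, σ}, {66, 67, 68} × {σ}, {67, 68} × {ρ, σ}, {66, 67, 68} × {ρ, σ}}; |τ_{X×Y}| = 14.

Enumerate products U × V with U ∈ τ_X, V ∈ τ_Y (deduplicated):
  ∅ × ∅ = {} (∅)
  {67} × {σ} = {(67,σ)}
  {68} × {σ} = {(68,σ)}
  {67} × {ρ, σ} = {(67,ρ), (67,σ)}
  {67, 68} × {σ} = {(67,σ), (68,σ)}
  {68} × {ρ, σ} = {(68,ρ), (68,σ)}
  {66, 67, 68} × {σ} = {(66,σ), (67,σ), (68,σ)}
  {67, 68} × {ρ, σ} = {(67,ρ), (67,σ), (68,ρ), (68,σ)}
  {66, 67, 68} × {ρ, σ} = {(66,ρ), (66,σ), (67,ρ), (67,σ), (68,ρ), (68,σ)}
These 9 distinct sets form the basis B.
Close under arbitrary unions to get τ_{X×Y}; counting gives |τ_{X×Y}| = 14.


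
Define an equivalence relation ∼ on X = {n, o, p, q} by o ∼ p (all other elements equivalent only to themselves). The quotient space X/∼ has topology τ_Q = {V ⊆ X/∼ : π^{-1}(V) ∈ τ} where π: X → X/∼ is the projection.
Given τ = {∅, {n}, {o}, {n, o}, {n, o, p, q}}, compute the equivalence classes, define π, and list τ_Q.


X/∼ = {[n], [o=p], [q]}; |τ_Q| = 3.

Equivalence classes: [n], [o=p], [q].
Quotient map π: X → X/∼ sends n ↦ [n], o ↦ [o=p], p ↦ [o=p], q ↦ [q].
For each subset V ⊆ X/∼, compute π^{-1}(V) ⊆ X and check whether π^{-1}(V) ∈ τ. V is open in τ_Q iff π^{-1}(V) ∈ τ.
  V = {}: π^{-1}(V) = ∅ ∈ τ ✓.
  V = {[n]}: π^{-1}(V) = {n} ∈ τ ✓.
  V = {[o=p]}: π^{-1}(V) = {o, p} ∉ τ ✗.
  V = {[n], [o=p]}: π^{-1}(V) = {n, o, p} ∉ τ ✗.
  V = {[q]}: π^{-1}(V) = {q} ∉ τ ✗.
  V = {[n], [q]}: π^{-1}(V) = {n, q} ∉ τ ✗.
  V = {[o=p], [q]}: π^{-1}(V) = {o, p, q} ∉ τ ✗.
  V = {[n], [o=p], [q]}: π^{-1}(V) = {n, o, p, q} ∈ τ ✓.
Open sets in the quotient: τ_Q = {{}, {[n]}, {[n], [o=p], [q]}} (3 elements).


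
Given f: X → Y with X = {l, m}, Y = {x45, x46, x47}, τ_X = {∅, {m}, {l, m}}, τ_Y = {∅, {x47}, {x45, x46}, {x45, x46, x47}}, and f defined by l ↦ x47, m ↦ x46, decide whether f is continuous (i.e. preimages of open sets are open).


f is NOT continuous.

Compute f^{-1}(U) for each U ∈ τ_Y:
  U = ∅: f^{-1}(U) = ∅ ∈ τ_X ✓.
  U = {x47}: f^{-1}(U) = {l} ∉ τ_X ✗.
  U = {x45, x46}: f^{-1}(U) = {m} ∈ τ_X ✓.
  U = {x45, x46, x47}: f^{-1}(U) = {l, m} ∈ τ_X ✓.
Found U = {x47} with f^{-1}(U) = {l} not in τ_X. Therefore f is NOT continuous.


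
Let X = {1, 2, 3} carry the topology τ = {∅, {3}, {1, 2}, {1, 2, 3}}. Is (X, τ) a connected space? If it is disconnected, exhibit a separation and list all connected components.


(X, τ) is disconnected; components = [{3}, {1, 2}].

Find clopen sets (U ∈ τ with X ∖ U ∈ τ):
  U = ∅, X ∖ U = {1, 2, 3} — both open, so U is clopen.
  U = {3}, X ∖ U = {1, 2} — both open, so U is clopen.
  U = {1, 2}, X ∖ U = {3} — both open, so U is clopen.
  U = {1, 2, 3}, X ∖ U = ∅ — both open, so U is clopen.
Nontrivial clopen(s) exist: e.g. {1, 2}. So (X, τ) is disconnected.
Compute connected components by grouping points that agree on all clopens:
  component: {3}
  component: {1, 2}


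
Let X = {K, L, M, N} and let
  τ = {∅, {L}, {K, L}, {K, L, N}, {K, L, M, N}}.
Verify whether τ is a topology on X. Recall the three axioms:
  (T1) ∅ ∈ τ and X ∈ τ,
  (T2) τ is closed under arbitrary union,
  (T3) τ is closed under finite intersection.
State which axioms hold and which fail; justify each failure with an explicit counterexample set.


τ IS a topology on X.

Axiom (T1): ∅ ∈ τ? Yes; X ∈ τ? Yes.
Axiom (T2/T3): check pairwise unions and intersections of members of τ.
All pairwise intersections and unions checked — each lies in τ. Therefore τ satisfies (T1), (T2), (T3): it IS a topology on X.


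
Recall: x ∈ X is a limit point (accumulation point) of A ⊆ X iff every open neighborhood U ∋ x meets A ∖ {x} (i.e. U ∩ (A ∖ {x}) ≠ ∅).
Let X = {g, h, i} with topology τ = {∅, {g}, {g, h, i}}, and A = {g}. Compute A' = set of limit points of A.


A' = {h, i}

For each x ∈ X, list the open sets U ∈ τ with x ∈ U, then check whether U ∩ (A ∖ {x}) ≠ ∅ for every such U.
  x = g: open {g} ∋ x has {g} ∩ (A ∖ {g}) = ∅, so x is NOT a limit point.
  x = h: opens ∋ x are {g, h, i}; each meets A ∖ {h}, so x IS a limit point.
  x = i: opens ∋ x are {g, h, i}; each meets A ∖ {i}, so x IS a limit point.
Collecting: A' = {h, i}.


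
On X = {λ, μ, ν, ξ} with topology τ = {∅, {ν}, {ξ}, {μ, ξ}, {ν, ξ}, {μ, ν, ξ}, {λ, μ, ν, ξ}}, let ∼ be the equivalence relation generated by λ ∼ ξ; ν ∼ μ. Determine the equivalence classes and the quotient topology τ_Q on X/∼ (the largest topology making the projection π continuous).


X/∼ = {[λ=ξ], [μ=ν]}; |τ_Q| = 2.

Equivalence classes: [λ=ξ], [μ=ν].
Quotient map π: X → X/∼ sends λ ↦ [λ=ξ], μ ↦ [μ=ν], ν ↦ [μ=ν], ξ ↦ [λ=ξ].
For each subset V ⊆ X/∼, compute π^{-1}(V) ⊆ X and check whether π^{-1}(V) ∈ τ. V is open in τ_Q iff π^{-1}(V) ∈ τ.
  V = {}: π^{-1}(V) = ∅ ∈ τ ✓.
  V = {[λ=ξ]}: π^{-1}(V) = {λ, ξ} ∉ τ ✗.
  V = {[μ=ν]}: π^{-1}(V) = {μ, ν} ∉ τ ✗.
  V = {[λ=ξ], [μ=ν]}: π^{-1}(V) = {λ, μ, ν, ξ} ∈ τ ✓.
Open sets in the quotient: τ_Q = {{}, {[λ=ξ], [μ=ν]}} (2 elements).


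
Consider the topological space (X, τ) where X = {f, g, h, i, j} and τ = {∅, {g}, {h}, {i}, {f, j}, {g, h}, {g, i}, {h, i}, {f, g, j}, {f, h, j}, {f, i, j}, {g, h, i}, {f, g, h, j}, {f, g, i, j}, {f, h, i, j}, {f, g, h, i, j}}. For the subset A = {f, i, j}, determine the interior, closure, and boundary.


int(A) = {f, i, j}, cl(A) = {f, i, j}, ∂A = ∅.

Closed sets in (X, τ) are complements of opens:
  closed(X, τ) = {∅, {g}, {h}, {i}, {f, j}, {g, h}, {g, i}, {h, i}, {f, g, j}, {f, h, j}, {f, i, j}, {g, h, i}, {f, g, h, j}, {f, g, i, j}, {f, h, i, j}, {f, g, h, i, j}}.
int(A) = ⋃ {U ∈ τ : U ⊆ A}. Opens contained in A: ∅, {i}, {f, j}, {f, i, j}.
Taking the union of these: int(A) = {f, i, j}.
cl(A) = ⋂ {C closed : A ⊆ C}. Closed sets containing A: {f, i, j}, {f, g, i, j}, {f, h, i, j}, {f, g, h, i, j}.
Intersecting these: cl(A) = {f, i, j}.
∂A = cl(A) ∖ int(A) = {f, i, j} ∖ {f, i, j} = ∅.


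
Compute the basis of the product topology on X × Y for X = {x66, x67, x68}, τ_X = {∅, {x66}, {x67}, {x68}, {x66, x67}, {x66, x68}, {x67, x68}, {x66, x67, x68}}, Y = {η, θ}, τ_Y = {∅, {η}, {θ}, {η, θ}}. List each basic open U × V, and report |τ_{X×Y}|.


Basis B = {∅ × ∅, {x66} × {η}, {x66} × {θ}, {x67} × {η}, {x67} × {θ}, {x68} × {η}, {x68} × {θ}, {x66} × {η, θ}, {x66, x67} × {η}, {x66, x68} × {η}, {x66, x67} × {θ}, {x66, x68} × {θ}, {x67} × {η, θ}, {x67, x68} × {η}, {x67, x68} × {θ}, {x68} × {η, θ}, {x66, x67, x68} × {η}, {x66, x67, x68} × {θ}, {x66, x67} × {η, θ}, {x66, x68} × {η, θ}, {x67, x68} × {η, θ}, {x66, x67, x68} × {η, θ}}; |τ_{X×Y}| = 64.

Enumerate products U × V with U ∈ τ_X, V ∈ τ_Y (deduplicated):
  ∅ × ∅ = {} (∅)
  {x66} × {η} = {(x66,η)}
  {x66} × {θ} = {(x66,θ)}
  {x67} × {η} = {(x67,η)}
  {x67} × {θ} = {(x67,θ)}
  {x68} × {η} = {(x68,η)}
  {x68} × {θ} = {(x68,θ)}
  {x66} × {η, θ} = {(x66,η), (x66,θ)}
  {x66, x67} × {η} = {(x66,η), (x67,η)}
  {x66, x68} × {η} = {(x66,η), (x68,η)}
  {x66, x67} × {θ} = {(x66,θ), (x67,θ)}
  {x66, x68} × {θ} = {(x66,θ), (x68,θ)}
  {x67} × {η, θ} = {(x67,η), (x67,θ)}
  {x67, x68} × {η} = {(x67,η), (x68,η)}
  {x67, x68} × {θ} = {(x67,θ), (x68,θ)}
  {x68} × {η, θ} = {(x68,η), (x68,θ)}
  {x66, x67, x68} × {η} = {(x66,η), (x67,η), (x68,η)}
  {x66, x67, x68} × {θ} = {(x66,θ), (x67,θ), (x68,θ)}
  {x66, x67} × {η, θ} = {(x66,η), (x66,θ), (x67,η), (x67,θ)}
  {x66, x68} × {η, θ} = {(x66,η), (x66,θ), (x68,η), (x68,θ)}
  {x67, x68} × {η, θ} = {(x67,η), (x67,θ), (x68,η), (x68,θ)}
  {x66, x67, x68} × {η, θ} = {(x66,η), (x66,θ), (x67,η), (x67,θ), (x68,η), (x68,θ)}
These 22 distinct sets form the basis B.
Close under arbitrary unions to get τ_{X×Y}; counting gives |τ_{X×Y}| = 64.


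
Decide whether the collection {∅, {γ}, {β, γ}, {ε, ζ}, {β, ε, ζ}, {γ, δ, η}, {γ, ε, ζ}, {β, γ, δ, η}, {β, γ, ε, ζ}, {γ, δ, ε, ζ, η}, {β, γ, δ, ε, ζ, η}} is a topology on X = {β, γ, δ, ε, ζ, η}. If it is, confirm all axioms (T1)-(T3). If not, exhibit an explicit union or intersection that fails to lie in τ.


τ is NOT a topology on X.

Axiom (T1): ∅ ∈ τ? Yes; X ∈ τ? Yes.
Axiom (T2/T3): check pairwise unions and intersections of members of τ.
Counterexample for (T3): {β, γ} ∩ {β, ε, ζ} = {β} ∉ τ. Therefore τ is NOT a topology.


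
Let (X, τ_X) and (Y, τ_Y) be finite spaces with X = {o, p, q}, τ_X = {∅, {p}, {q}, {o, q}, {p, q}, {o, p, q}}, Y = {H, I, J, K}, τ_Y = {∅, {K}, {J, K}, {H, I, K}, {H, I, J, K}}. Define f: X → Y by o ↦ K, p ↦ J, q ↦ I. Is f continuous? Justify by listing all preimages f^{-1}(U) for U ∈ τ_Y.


f is NOT continuous.

Compute f^{-1}(U) for each U ∈ τ_Y:
  U = ∅: f^{-1}(U) = ∅ ∈ τ_X ✓.
  U = {K}: f^{-1}(U) = {o} ∉ τ_X ✗.
  U = {J, K}: f^{-1}(U) = {o, p} ∉ τ_X ✗.
  U = {H, I, K}: f^{-1}(U) = {o, q} ∈ τ_X ✓.
  U = {H, I, J, K}: f^{-1}(U) = {o, p, q} ∈ τ_X ✓.
Found U = {K} with f^{-1}(U) = {o} not in τ_X. Therefore f is NOT continuous.


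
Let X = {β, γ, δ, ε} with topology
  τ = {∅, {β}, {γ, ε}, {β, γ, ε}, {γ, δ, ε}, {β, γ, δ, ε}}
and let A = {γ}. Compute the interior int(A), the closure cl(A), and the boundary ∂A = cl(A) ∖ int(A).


int(A) = ∅, cl(A) = {γ, δ, ε}, ∂A = {γ, δ, ε}.

Closed sets in (X, τ) are complements of opens:
  closed(X, τ) = {∅, {β}, {δ}, {β, δ}, {γ, δ, ε}, {β, γ, δ, ε}}.
int(A) = ⋃ {U ∈ τ : U ⊆ A}. Opens contained in A: ∅.
Taking the union of these: int(A) = ∅.
cl(A) = ⋂ {C closed : A ⊆ C}. Closed sets containing A: {γ, δ, ε}, {β, γ, δ, ε}.
Intersecting these: cl(A) = {γ, δ, ε}.
∂A = cl(A) ∖ int(A) = {γ, δ, ε} ∖ ∅ = {γ, δ, ε}.


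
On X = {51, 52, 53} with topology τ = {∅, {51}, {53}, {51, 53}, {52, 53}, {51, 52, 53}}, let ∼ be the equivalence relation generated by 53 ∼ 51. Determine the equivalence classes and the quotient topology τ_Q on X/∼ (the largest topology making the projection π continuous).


X/∼ = {[51=53], [52]}; |τ_Q| = 3.

Equivalence classes: [51=53], [52].
Quotient map π: X → X/∼ sends 51 ↦ [51=53], 52 ↦ [52], 53 ↦ [51=53].
For each subset V ⊆ X/∼, compute π^{-1}(V) ⊆ X and check whether π^{-1}(V) ∈ τ. V is open in τ_Q iff π^{-1}(V) ∈ τ.
  V = {}: π^{-1}(V) = ∅ ∈ τ ✓.
  V = {[51=53]}: π^{-1}(V) = {51, 53} ∈ τ ✓.
  V = {[52]}: π^{-1}(V) = {52} ∉ τ ✗.
  V = {[51=53], [52]}: π^{-1}(V) = {51, 52, 53} ∈ τ ✓.
Open sets in the quotient: τ_Q = {{}, {[51=53]}, {[51=53], [52]}} (3 elements).


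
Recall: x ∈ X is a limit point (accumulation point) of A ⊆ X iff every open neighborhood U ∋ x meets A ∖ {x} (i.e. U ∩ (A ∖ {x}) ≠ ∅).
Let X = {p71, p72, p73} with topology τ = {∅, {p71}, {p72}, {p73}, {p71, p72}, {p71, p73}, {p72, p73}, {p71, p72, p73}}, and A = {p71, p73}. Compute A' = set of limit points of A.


A' = ∅

For each x ∈ X, list the open sets U ∈ τ with x ∈ U, then check whether U ∩ (A ∖ {x}) ≠ ∅ for every such U.
  x = p71: open {p71} ∋ x has {p71} ∩ (A ∖ {p71}) = ∅, so x is NOT a limit point.
  x = p72: open {p72} ∋ x has {p72} ∩ (A ∖ {p72}) = ∅, so x is NOT a limit point.
  x = p73: open {p73} ∋ x has {p73} ∩ (A ∖ {p73}) = ∅, so x is NOT a limit point.
Collecting: A' = ∅.


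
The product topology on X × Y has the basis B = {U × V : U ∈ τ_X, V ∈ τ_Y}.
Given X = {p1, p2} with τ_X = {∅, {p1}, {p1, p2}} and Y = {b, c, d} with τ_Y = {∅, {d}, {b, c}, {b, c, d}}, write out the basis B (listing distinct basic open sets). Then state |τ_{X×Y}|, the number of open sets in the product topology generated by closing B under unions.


Basis B = {∅ × ∅, {p1} × {d}, {p1} × {b, c}, {p1, p2} × {d}, {p1} × {b, c, d}, {p1, p2} × {b, c}, {p1, p2} × {b, c, d}}; |τ_{X×Y}| = 9.

Enumerate products U × V with U ∈ τ_X, V ∈ τ_Y (deduplicated):
  ∅ × ∅ = {} (∅)
  {p1} × {d} = {(p1,d)}
  {p1} × {b, c} = {(p1,b), (p1,c)}
  {p1, p2} × {d} = {(p1,d), (p2,d)}
  {p1} × {b, c, d} = {(p1,b), (p1,c), (p1,d)}
  {p1, p2} × {b, c} = {(p1,b), (p1,c), (p2,b), (p2,c)}
  {p1, p2} × {b, c, d} = {(p1,b), (p1,c), (p1,d), (p2,b), (p2,c), (p2,d)}
These 7 distinct sets form the basis B.
Close under arbitrary unions to get τ_{X×Y}; counting gives |τ_{X×Y}| = 9.


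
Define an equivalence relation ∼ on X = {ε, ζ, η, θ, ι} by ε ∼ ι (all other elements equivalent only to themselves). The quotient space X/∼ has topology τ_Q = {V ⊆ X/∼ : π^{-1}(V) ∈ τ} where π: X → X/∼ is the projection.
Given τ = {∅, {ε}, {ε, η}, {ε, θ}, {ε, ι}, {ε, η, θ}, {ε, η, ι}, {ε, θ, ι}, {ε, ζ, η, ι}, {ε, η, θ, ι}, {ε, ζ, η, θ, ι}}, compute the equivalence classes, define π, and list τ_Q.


X/∼ = {[ε=ι], [ζ], [η], [θ]}; |τ_Q| = 7.

Equivalence classes: [ε=ι], [ζ], [η], [θ].
Quotient map π: X → X/∼ sends ε ↦ [ε=ι], ζ ↦ [ζ], η ↦ [η], θ ↦ [θ], ι ↦ [ε=ι].
For each subset V ⊆ X/∼, compute π^{-1}(V) ⊆ X and check whether π^{-1}(V) ∈ τ. V is open in τ_Q iff π^{-1}(V) ∈ τ.
  V = {}: π^{-1}(V) = ∅ ∈ τ ✓.
  V = {[ε=ι]}: π^{-1}(V) = {ε, ι} ∈ τ ✓.
  V = {[ζ]}: π^{-1}(V) = {ζ} ∉ τ ✗.
  V = {[ε=ι], [ζ]}: π^{-1}(V) = {ε, ζ, ι} ∉ τ ✗.
  V = {[η]}: π^{-1}(V) = {η} ∉ τ ✗.
  V = {[ε=ι], [η]}: π^{-1}(V) = {ε, η, ι} ∈ τ ✓.
  V = {[ζ], [η]}: π^{-1}(V) = {ζ, η} ∉ τ ✗.
  V = {[ε=ι], [ζ], [η]}: π^{-1}(V) = {ε, ζ, η, ι} ∈ τ ✓.
  V = {[θ]}: π^{-1}(V) = {θ} ∉ τ ✗.
  V = {[ε=ι], [θ]}: π^{-1}(V) = {ε, θ, ι} ∈ τ ✓.
  V = {[ζ], [θ]}: π^{-1}(V) = {ζ, θ} ∉ τ ✗.
  V = {[ε=ι], [ζ], [θ]}: π^{-1}(V) = {ε, ζ, θ, ι} ∉ τ ✗.
  V = {[η], [θ]}: π^{-1}(V) = {η, θ} ∉ τ ✗.
  V = {[ε=ι], [η], [θ]}: π^{-1}(V) = {ε, η, θ, ι} ∈ τ ✓.
  V = {[ζ], [η], [θ]}: π^{-1}(V) = {ζ, η, θ} ∉ τ ✗.
  V = {[ε=ι], [ζ], [η], [θ]}: π^{-1}(V) = {ε, ζ, η, θ, ι} ∈ τ ✓.
Open sets in the quotient: τ_Q = {{}, {[ε=ι]}, {[ε=ι], [η]}, {[ε=ι], [ζ], [η]}, {[ε=ι], [θ]}, {[ε=ι], [η], [θ]}, {[ε=ι], [ζ], [η], [θ]}} (7 elements).


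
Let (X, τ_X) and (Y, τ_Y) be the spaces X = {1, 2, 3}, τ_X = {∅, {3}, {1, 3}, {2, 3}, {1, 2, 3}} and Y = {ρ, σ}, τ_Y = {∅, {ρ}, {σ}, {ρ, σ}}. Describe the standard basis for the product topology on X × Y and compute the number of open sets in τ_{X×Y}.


Basis B = {∅ × ∅, {3} × {ρ}, {3} × {σ}, {1, 3} × {ρ}, {1, 3} × {σ}, {2, 3} × {ρ}, {2, 3} × {σ}, {3} × {ρ, σ}, {1, 2, 3} × {ρ}, {1, 2, 3} × {σ}, {1, 3} × {ρ, σ}, {2, 3} × {ρ, σ}, {1, 2, 3} × {ρ, σ}}; |τ_{X×Y}| = 25.

Enumerate products U × V with U ∈ τ_X, V ∈ τ_Y (deduplicated):
  ∅ × ∅ = {} (∅)
  {3} × {ρ} = {(3,ρ)}
  {3} × {σ} = {(3,σ)}
  {1, 3} × {ρ} = {(1,ρ), (3,ρ)}
  {1, 3} × {σ} = {(1,σ), (3,σ)}
  {2, 3} × {ρ} = {(2,ρ), (3,ρ)}
  {2, 3} × {σ} = {(2,σ), (3,σ)}
  {3} × {ρ, σ} = {(3,ρ), (3,σ)}
  {1, 2, 3} × {ρ} = {(1,ρ), (2,ρ), (3,ρ)}
  {1, 2, 3} × {σ} = {(1,σ), (2,σ), (3,σ)}
  {1, 3} × {ρ, σ} = {(1,ρ), (1,σ), (3,ρ), (3,σ)}
  {2, 3} × {ρ, σ} = {(2,ρ), (2,σ), (3,ρ), (3,σ)}
  {1, 2, 3} × {ρ, σ} = {(1,ρ), (1,σ), (2,ρ), (2,σ), (3,ρ), (3,σ)}
These 13 distinct sets form the basis B.
Close under arbitrary unions to get τ_{X×Y}; counting gives |τ_{X×Y}| = 25.


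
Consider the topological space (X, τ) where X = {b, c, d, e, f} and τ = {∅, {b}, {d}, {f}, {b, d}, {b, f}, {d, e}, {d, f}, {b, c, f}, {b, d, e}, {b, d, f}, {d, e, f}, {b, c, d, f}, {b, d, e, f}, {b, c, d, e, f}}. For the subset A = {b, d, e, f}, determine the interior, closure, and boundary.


int(A) = {b, d, e, f}, cl(A) = {b, c, d, e, f}, ∂A = {c}.

Closed sets in (X, τ) are complements of opens:
  closed(X, τ) = {∅, {c}, {e}, {b, c}, {c, e}, {c, f}, {d, e}, {b, c, e}, {b, c, f}, {c, d, e}, {c, e, f}, {b, c, d, e}, {b, c, e, f}, {c, d, e, f}, {b, c, d, e, f}}.
int(A) = ⋃ {U ∈ τ : U ⊆ A}. Opens contained in A: ∅, {b}, {d}, {f}, {b, d}, {b, f}, {d, e}, {d, f}, {b, d, e}, {b, d, f}, {d, e, f}, {b, d, e, f}.
Taking the union of these: int(A) = {b, d, e, f}.
cl(A) = ⋂ {C closed : A ⊆ C}. Closed sets containing A: {b, c, d, e, f}.
Intersecting these: cl(A) = {b, c, d, e, f}.
∂A = cl(A) ∖ int(A) = {b, c, d, e, f} ∖ {b, d, e, f} = {c}.


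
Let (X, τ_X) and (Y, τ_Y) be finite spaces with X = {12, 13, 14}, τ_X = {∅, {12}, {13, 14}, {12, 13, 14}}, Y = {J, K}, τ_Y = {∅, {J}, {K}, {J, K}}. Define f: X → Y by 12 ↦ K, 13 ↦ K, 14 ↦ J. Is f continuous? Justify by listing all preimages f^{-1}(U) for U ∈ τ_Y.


f is NOT continuous.

Compute f^{-1}(U) for each U ∈ τ_Y:
  U = ∅: f^{-1}(U) = ∅ ∈ τ_X ✓.
  U = {J}: f^{-1}(U) = {14} ∉ τ_X ✗.
  U = {K}: f^{-1}(U) = {12, 13} ∉ τ_X ✗.
  U = {J, K}: f^{-1}(U) = {12, 13, 14} ∈ τ_X ✓.
Found U = {J} with f^{-1}(U) = {14} not in τ_X. Therefore f is NOT continuous.


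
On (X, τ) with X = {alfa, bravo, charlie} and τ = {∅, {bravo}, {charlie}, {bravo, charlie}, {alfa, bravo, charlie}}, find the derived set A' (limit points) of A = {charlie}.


A' = {alfa}

For each x ∈ X, list the open sets U ∈ τ with x ∈ U, then check whether U ∩ (A ∖ {x}) ≠ ∅ for every such U.
  x = alfa: opens ∋ x are {alfa, bravo, charlie}; each meets A ∖ {alfa}, so x IS a limit point.
  x = bravo: open {bravo} ∋ x has {bravo} ∩ (A ∖ {bravo}) = ∅, so x is NOT a limit point.
  x = charlie: open {charlie} ∋ x has {charlie} ∩ (A ∖ {charlie}) = ∅, so x is NOT a limit point.
Collecting: A' = {alfa}.


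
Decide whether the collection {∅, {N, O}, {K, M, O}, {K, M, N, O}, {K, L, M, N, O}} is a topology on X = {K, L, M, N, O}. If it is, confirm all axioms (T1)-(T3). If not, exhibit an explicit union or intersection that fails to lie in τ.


τ is NOT a topology on X.

Axiom (T1): ∅ ∈ τ? Yes; X ∈ τ? Yes.
Axiom (T2/T3): check pairwise unions and intersections of members of τ.
Counterexample for (T3): {N, O} ∩ {K, M, O} = {O} ∉ τ. Therefore τ is NOT a topology.


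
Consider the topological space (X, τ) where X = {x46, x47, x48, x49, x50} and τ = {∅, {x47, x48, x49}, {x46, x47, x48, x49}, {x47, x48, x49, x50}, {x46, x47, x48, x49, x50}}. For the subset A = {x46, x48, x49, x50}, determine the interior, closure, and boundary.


int(A) = ∅, cl(A) = {x46, x47, x48, x49, x50}, ∂A = {x46, x47, x48, x49, x50}.

Closed sets in (X, τ) are complements of opens:
  closed(X, τ) = {∅, {x46}, {x50}, {x46, x50}, {x46, x47, x48, x49, x50}}.
int(A) = ⋃ {U ∈ τ : U ⊆ A}. Opens contained in A: ∅.
Taking the union of these: int(A) = ∅.
cl(A) = ⋂ {C closed : A ⊆ C}. Closed sets containing A: {x46, x47, x48, x49, x50}.
Intersecting these: cl(A) = {x46, x47, x48, x49, x50}.
∂A = cl(A) ∖ int(A) = {x46, x47, x48, x49, x50} ∖ ∅ = {x46, x47, x48, x49, x50}.


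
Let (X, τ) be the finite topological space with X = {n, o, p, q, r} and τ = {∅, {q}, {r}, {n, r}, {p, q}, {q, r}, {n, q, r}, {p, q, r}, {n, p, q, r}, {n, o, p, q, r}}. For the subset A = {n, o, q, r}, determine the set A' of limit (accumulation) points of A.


A' = {n, o, p}

For each x ∈ X, list the open sets U ∈ τ with x ∈ U, then check whether U ∩ (A ∖ {x}) ≠ ∅ for every such U.
  x = n: opens ∋ x are {n, r}, {n, q, r}, {n, p, q, r}, {n, o, p, q, r}; each meets A ∖ {n}, so x IS a limit point.
  x = o: opens ∋ x are {n, o, p, q, r}; each meets A ∖ {o}, so x IS a limit point.
  x = p: opens ∋ x are {p, q}, {p, q, r}, {n, p, q, r}, {n, o, p, q, r}; each meets A ∖ {p}, so x IS a limit point.
  x = q: open {q} ∋ x has {q} ∩ (A ∖ {q}) = ∅, so x is NOT a limit point.
  x = r: open {r} ∋ x has {r} ∩ (A ∖ {r}) = ∅, so x is NOT a limit point.
Collecting: A' = {n, o, p}.


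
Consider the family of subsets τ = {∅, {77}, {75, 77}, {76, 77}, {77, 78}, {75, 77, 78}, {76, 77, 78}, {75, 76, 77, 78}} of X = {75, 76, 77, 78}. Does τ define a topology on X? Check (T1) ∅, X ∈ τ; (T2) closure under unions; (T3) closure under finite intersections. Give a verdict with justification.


τ is NOT a topology on X.

Axiom (T1): ∅ ∈ τ? Yes; X ∈ τ? Yes.
Axiom (T2/T3): check pairwise unions and intersections of members of τ.
Counterexample for (T2): {75, 77} ∪ {76, 77} = {75, 76, 77} ∉ τ. Therefore τ is NOT a topology.


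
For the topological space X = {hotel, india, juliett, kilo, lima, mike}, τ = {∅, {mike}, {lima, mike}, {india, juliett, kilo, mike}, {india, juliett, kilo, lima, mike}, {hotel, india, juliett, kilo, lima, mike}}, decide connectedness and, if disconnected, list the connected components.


(X, τ) is connected.

Find clopen sets (U ∈ τ with X ∖ U ∈ τ):
  U = ∅, X ∖ U = {hotel, india, juliett, kilo, lima, mike} — both open, so U is clopen.
  U = {hotel, india, juliett, kilo, lima, mike}, X ∖ U = ∅ — both open, so U is clopen.
Only trivial clopens (∅ and X) exist, so (X, τ) is connected.
Compute connected components by grouping points that agree on all clopens:
  component: {hotel, india, juliett, kilo, lima, mike}


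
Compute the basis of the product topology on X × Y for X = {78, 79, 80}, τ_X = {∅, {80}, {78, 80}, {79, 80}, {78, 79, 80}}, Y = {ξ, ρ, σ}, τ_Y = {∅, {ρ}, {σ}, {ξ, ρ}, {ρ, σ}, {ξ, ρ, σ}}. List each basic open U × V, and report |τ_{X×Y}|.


Basis B = {∅ × ∅, {80} × {ρ}, {80} × {σ}, {78, 80} × {ρ}, {78, 80} × {σ}, {79, 80} × {ρ}, {79, 80} × {σ}, {80} × {ξ, ρ}, {80} × {ρ, σ}, {78, 79, 80} × {ρ}, {78, 79, 80} × {σ}, {80} × {ξ, ρ, σ}, {78, 80} × {ξ, ρ}, {78, 80} × {ρ, σ}, {79, 80} × {ξ, ρ}, {79, 80} × {ρ, σ}, {78, 80} × {ξ, ρ, σ}, {78, 79, 80} × {ξ, ρ}, {78, 79, 80} × {ρ, σ}, {79, 80} × {ξ, ρ, σ}, {78, 79, 80} × {ξ, ρ, σ}}; |τ_{X×Y}| = 70.

Enumerate products U × V with U ∈ τ_X, V ∈ τ_Y (deduplicated):
  ∅ × ∅ = {} (∅)
  {80} × {ρ} = {(80,ρ)}
  {80} × {σ} = {(80,σ)}
  {78, 80} × {ρ} = {(78,ρ), (80,ρ)}
  {78, 80} × {σ} = {(78,σ), (80,σ)}
  {79, 80} × {ρ} = {(79,ρ), (80,ρ)}
  {79, 80} × {σ} = {(79,σ), (80,σ)}
  {80} × {ξ, ρ} = {(80,ξ), (80,ρ)}
  {80} × {ρ, σ} = {(80,ρ), (80,σ)}
  {78, 79, 80} × {ρ} = {(78,ρ), (79,ρ), (80,ρ)}
  {78, 79, 80} × {σ} = {(78,σ), (79,σ), (80,σ)}
  {80} × {ξ, ρ, σ} = {(80,ξ), (80,ρ), (80,σ)}
  {78, 80} × {ξ, ρ} = {(78,ξ), (78,ρ), (80,ξ), (80,ρ)}
  {78, 80} × {ρ, σ} = {(78,ρ), (78,σ), (80,ρ), (80,σ)}
  {79, 80} × {ξ, ρ} = {(79,ξ), (79,ρ), (80,ξ), (80,ρ)}
  {79, 80} × {ρ, σ} = {(79,ρ), (79,σ), (80,ρ), (80,σ)}
  {78, 80} × {ξ, ρ, σ} = {(78,ξ), (78,ρ), (78,σ), (80,ξ), (80,ρ), (80,σ)}
  {78, 79, 80} × {ξ, ρ} = {(78,ξ), (78,ρ), (79,ξ), (79,ρ), (80,ξ), (80,ρ)}
  {78, 79, 80} × {ρ, σ} = {(78,ρ), (78,σ), (79,ρ), (79,σ), (80,ρ), (80,σ)}
  {79, 80} × {ξ, ρ, σ} = {(79,ξ), (79,ρ), (79,σ), (80,ξ), (80,ρ), (80,σ)}
  {78, 79, 80} × {ξ, ρ, σ} = {(78,ξ), (78,ρ), (78,σ), (79,ξ), (79,ρ), (79,σ), (80,ξ), (80,ρ), (80,σ)}
These 21 distinct sets form the basis B.
Close under arbitrary unions to get τ_{X×Y}; counting gives |τ_{X×Y}| = 70.


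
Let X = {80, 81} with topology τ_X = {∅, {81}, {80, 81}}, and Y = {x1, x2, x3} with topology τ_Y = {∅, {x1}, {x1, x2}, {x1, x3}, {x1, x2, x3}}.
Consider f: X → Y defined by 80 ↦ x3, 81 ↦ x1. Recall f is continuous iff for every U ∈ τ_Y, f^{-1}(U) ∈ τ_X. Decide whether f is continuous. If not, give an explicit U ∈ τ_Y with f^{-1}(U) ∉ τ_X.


f IS continuous.

Compute f^{-1}(U) for each U ∈ τ_Y:
  U = ∅: f^{-1}(U) = ∅ ∈ τ_X ✓.
  U = {x1}: f^{-1}(U) = {81} ∈ τ_X ✓.
  U = {x1, x2}: f^{-1}(U) = {81} ∈ τ_X ✓.
  U = {x1, x3}: f^{-1}(U) = {80, 81} ∈ τ_X ✓.
  U = {x1, x2, x3}: f^{-1}(U) = {80, 81} ∈ τ_X ✓.
Every preimage lies in τ_X, so f IS continuous.


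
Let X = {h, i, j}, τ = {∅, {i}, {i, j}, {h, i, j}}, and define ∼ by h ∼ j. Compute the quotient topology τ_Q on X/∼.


X/∼ = {[h=j], [i]}; |τ_Q| = 3.

Equivalence classes: [h=j], [i].
Quotient map π: X → X/∼ sends h ↦ [h=j], i ↦ [i], j ↦ [h=j].
For each subset V ⊆ X/∼, compute π^{-1}(V) ⊆ X and check whether π^{-1}(V) ∈ τ. V is open in τ_Q iff π^{-1}(V) ∈ τ.
  V = {}: π^{-1}(V) = ∅ ∈ τ ✓.
  V = {[h=j]}: π^{-1}(V) = {h, j} ∉ τ ✗.
  V = {[i]}: π^{-1}(V) = {i} ∈ τ ✓.
  V = {[h=j], [i]}: π^{-1}(V) = {h, i, j} ∈ τ ✓.
Open sets in the quotient: τ_Q = {{}, {[i]}, {[h=j], [i]}} (3 elements).


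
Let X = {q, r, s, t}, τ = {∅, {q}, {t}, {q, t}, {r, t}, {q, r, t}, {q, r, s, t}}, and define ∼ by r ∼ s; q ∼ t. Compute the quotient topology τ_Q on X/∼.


X/∼ = {[q=t], [r=s]}; |τ_Q| = 3.

Equivalence classes: [q=t], [r=s].
Quotient map π: X → X/∼ sends q ↦ [q=t], r ↦ [r=s], s ↦ [r=s], t ↦ [q=t].
For each subset V ⊆ X/∼, compute π^{-1}(V) ⊆ X and check whether π^{-1}(V) ∈ τ. V is open in τ_Q iff π^{-1}(V) ∈ τ.
  V = {}: π^{-1}(V) = ∅ ∈ τ ✓.
  V = {[q=t]}: π^{-1}(V) = {q, t} ∈ τ ✓.
  V = {[r=s]}: π^{-1}(V) = {r, s} ∉ τ ✗.
  V = {[q=t], [r=s]}: π^{-1}(V) = {q, r, s, t} ∈ τ ✓.
Open sets in the quotient: τ_Q = {{}, {[q=t]}, {[q=t], [r=s]}} (3 elements).


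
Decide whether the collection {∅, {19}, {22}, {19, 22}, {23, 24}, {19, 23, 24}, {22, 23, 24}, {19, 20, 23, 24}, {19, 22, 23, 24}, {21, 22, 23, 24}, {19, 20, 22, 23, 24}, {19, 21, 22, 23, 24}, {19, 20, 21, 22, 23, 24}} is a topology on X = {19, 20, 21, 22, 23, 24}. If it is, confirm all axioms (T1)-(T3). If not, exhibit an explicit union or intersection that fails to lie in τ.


τ IS a topology on X.

Axiom (T1): ∅ ∈ τ? Yes; X ∈ τ? Yes.
Axiom (T2/T3): check pairwise unions and intersections of members of τ.
All pairwise intersections and unions checked — each lies in τ. Therefore τ satisfies (T1), (T2), (T3): it IS a topology on X.


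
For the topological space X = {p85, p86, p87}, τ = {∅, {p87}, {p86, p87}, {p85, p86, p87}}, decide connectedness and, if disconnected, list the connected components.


(X, τ) is connected.

Find clopen sets (U ∈ τ with X ∖ U ∈ τ):
  U = ∅, X ∖ U = {p85, p86, p87} — both open, so U is clopen.
  U = {p85, p86, p87}, X ∖ U = ∅ — both open, so U is clopen.
Only trivial clopens (∅ and X) exist, so (X, τ) is connected.
Compute connected components by grouping points that agree on all clopens:
  component: {p85, p86, p87}


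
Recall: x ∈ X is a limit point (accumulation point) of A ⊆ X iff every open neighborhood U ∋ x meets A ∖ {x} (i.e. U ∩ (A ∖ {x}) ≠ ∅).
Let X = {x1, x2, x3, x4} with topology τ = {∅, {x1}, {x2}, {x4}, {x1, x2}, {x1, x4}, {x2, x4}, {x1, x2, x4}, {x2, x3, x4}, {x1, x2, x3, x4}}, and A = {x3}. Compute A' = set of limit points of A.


A' = ∅

For each x ∈ X, list the open sets U ∈ τ with x ∈ U, then check whether U ∩ (A ∖ {x}) ≠ ∅ for every such U.
  x = x1: open {x1} ∋ x has {x1} ∩ (A ∖ {x1}) = ∅, so x is NOT a limit point.
  x = x2: open {x2} ∋ x has {x2} ∩ (A ∖ {x2}) = ∅, so x is NOT a limit point.
  x = x3: open {x2, x3, x4} ∋ x has {x2, x3, x4} ∩ (A ∖ {x3}) = ∅, so x is NOT a limit point.
  x = x4: open {x4} ∋ x has {x4} ∩ (A ∖ {x4}) = ∅, so x is NOT a limit point.
Collecting: A' = ∅.


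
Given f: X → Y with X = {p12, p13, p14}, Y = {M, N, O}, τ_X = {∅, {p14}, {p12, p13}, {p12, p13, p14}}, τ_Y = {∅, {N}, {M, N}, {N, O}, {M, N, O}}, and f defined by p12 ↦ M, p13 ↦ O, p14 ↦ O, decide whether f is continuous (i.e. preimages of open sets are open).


f is NOT continuous.

Compute f^{-1}(U) for each U ∈ τ_Y:
  U = ∅: f^{-1}(U) = ∅ ∈ τ_X ✓.
  U = {N}: f^{-1}(U) = ∅ ∈ τ_X ✓.
  U = {M, N}: f^{-1}(U) = {p12} ∉ τ_X ✗.
  U = {N, O}: f^{-1}(U) = {p13, p14} ∉ τ_X ✗.
  U = {M, N, O}: f^{-1}(U) = {p12, p13, p14} ∈ τ_X ✓.
Found U = {M, N} with f^{-1}(U) = {p12} not in τ_X. Therefore f is NOT continuous.


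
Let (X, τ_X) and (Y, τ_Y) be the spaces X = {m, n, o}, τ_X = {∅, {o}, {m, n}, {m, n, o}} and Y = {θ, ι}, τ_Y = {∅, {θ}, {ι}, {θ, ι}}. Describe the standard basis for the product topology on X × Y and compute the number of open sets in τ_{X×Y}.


Basis B = {∅ × ∅, {o} × {θ}, {o} × {ι}, {m, n} × {θ}, {m, n} × {ι}, {o} × {θ, ι}, {m, n, o} × {θ}, {m, n, o} × {ι}, {m, n} × {θ, ι}, {m, n, o} × {θ, ι}}; |τ_{X×Y}| = 16.

Enumerate products U × V with U ∈ τ_X, V ∈ τ_Y (deduplicated):
  ∅ × ∅ = {} (∅)
  {o} × {θ} = {(o,θ)}
  {o} × {ι} = {(o,ι)}
  {m, n} × {θ} = {(m,θ), (n,θ)}
  {m, n} × {ι} = {(m,ι), (n,ι)}
  {o} × {θ, ι} = {(o,θ), (o,ι)}
  {m, n, o} × {θ} = {(m,θ), (n,θ), (o,θ)}
  {m, n, o} × {ι} = {(m,ι), (n,ι), (o,ι)}
  {m, n} × {θ, ι} = {(m,θ), (m,ι), (n,θ), (n,ι)}
  {m, n, o} × {θ, ι} = {(m,θ), (m,ι), (n,θ), (n,ι), (o,θ), (o,ι)}
These 10 distinct sets form the basis B.
Close under arbitrary unions to get τ_{X×Y}; counting gives |τ_{X×Y}| = 16.


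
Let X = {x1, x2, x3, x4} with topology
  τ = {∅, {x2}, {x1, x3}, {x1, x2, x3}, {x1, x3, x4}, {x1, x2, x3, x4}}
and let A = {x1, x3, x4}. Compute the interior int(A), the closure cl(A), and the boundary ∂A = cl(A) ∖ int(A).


int(A) = {x1, x3, x4}, cl(A) = {x1, x3, x4}, ∂A = ∅.

Closed sets in (X, τ) are complements of opens:
  closed(X, τ) = {∅, {x2}, {x4}, {x2, x4}, {x1, x3, x4}, {x1, x2, x3, x4}}.
int(A) = ⋃ {U ∈ τ : U ⊆ A}. Opens contained in A: ∅, {x1, x3}, {x1, x3, x4}.
Taking the union of these: int(A) = {x1, x3, x4}.
cl(A) = ⋂ {C closed : A ⊆ C}. Closed sets containing A: {x1, x3, x4}, {x1, x2, x3, x4}.
Intersecting these: cl(A) = {x1, x3, x4}.
∂A = cl(A) ∖ int(A) = {x1, x3, x4} ∖ {x1, x3, x4} = ∅.


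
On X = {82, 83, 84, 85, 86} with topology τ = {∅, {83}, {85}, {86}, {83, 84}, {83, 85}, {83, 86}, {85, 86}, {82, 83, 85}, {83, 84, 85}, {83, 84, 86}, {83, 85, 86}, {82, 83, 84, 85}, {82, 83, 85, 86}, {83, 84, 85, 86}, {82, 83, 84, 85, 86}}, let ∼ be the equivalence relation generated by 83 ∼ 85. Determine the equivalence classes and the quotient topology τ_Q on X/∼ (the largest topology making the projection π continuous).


X/∼ = {[82], [83=85], [84], [86]}; |τ_Q| = 10.

Equivalence classes: [82], [83=85], [84], [86].
Quotient map π: X → X/∼ sends 82 ↦ [82], 83 ↦ [83=85], 84 ↦ [84], 85 ↦ [83=85], 86 ↦ [86].
For each subset V ⊆ X/∼, compute π^{-1}(V) ⊆ X and check whether π^{-1}(V) ∈ τ. V is open in τ_Q iff π^{-1}(V) ∈ τ.
  V = {}: π^{-1}(V) = ∅ ∈ τ ✓.
  V = {[82]}: π^{-1}(V) = {82} ∉ τ ✗.
  V = {[83=85]}: π^{-1}(V) = {83, 85} ∈ τ ✓.
  V = {[82], [83=85]}: π^{-1}(V) = {82, 83, 85} ∈ τ ✓.
  V = {[84]}: π^{-1}(V) = {84} ∉ τ ✗.
  V = {[82], [84]}: π^{-1}(V) = {82, 84} ∉ τ ✗.
  V = {[83=85], [84]}: π^{-1}(V) = {83, 84, 85} ∈ τ ✓.
  V = {[82], [83=85], [84]}: π^{-1}(V) = {82, 83, 84, 85} ∈ τ ✓.
  V = {[86]}: π^{-1}(V) = {86} ∈ τ ✓.
  V = {[82], [86]}: π^{-1}(V) = {82, 86} ∉ τ ✗.
  V = {[83=85], [86]}: π^{-1}(V) = {83, 85, 86} ∈ τ ✓.
  V = {[82], [83=85], [86]}: π^{-1}(V) = {82, 83, 85, 86} ∈ τ ✓.
  V = {[84], [86]}: π^{-1}(V) = {84, 86} ∉ τ ✗.
  V = {[82], [84], [86]}: π^{-1}(V) = {82, 84, 86} ∉ τ ✗.
  V = {[83=85], [84], [86]}: π^{-1}(V) = {83, 84, 85, 86} ∈ τ ✓.
  V = {[82], [83=85], [84], [86]}: π^{-1}(V) = {82, 83, 84, 85, 86} ∈ τ ✓.
Open sets in the quotient: τ_Q = {{}, {[83=85]}, {[82], [83=85]}, {[83=85], [84]}, {[82], [83=85], [84]}, {[86]}, {[83=85], [86]}, {[82], [83=85], [86]}, {[83=85], [84], [86]}, {[82], [83=85], [84], [86]}} (10 elements).


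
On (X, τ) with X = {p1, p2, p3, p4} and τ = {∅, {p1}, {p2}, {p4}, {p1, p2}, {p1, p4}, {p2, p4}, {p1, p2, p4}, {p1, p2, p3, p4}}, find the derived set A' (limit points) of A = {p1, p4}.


A' = {p3}

For each x ∈ X, list the open sets U ∈ τ with x ∈ U, then check whether U ∩ (A ∖ {x}) ≠ ∅ for every such U.
  x = p1: open {p1} ∋ x has {p1} ∩ (A ∖ {p1}) = ∅, so x is NOT a limit point.
  x = p2: open {p2} ∋ x has {p2} ∩ (A ∖ {p2}) = ∅, so x is NOT a limit point.
  x = p3: opens ∋ x are {p1, p2, p3, p4}; each meets A ∖ {p3}, so x IS a limit point.
  x = p4: open {p4} ∋ x has {p4} ∩ (A ∖ {p4}) = ∅, so x is NOT a limit point.
Collecting: A' = {p3}.


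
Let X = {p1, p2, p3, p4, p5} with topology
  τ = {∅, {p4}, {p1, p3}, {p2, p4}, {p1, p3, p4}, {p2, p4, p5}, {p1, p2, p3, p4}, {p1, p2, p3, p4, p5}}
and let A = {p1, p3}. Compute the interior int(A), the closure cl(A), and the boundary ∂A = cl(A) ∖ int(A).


int(A) = {p1, p3}, cl(A) = {p1, p3}, ∂A = ∅.

Closed sets in (X, τ) are complements of opens:
  closed(X, τ) = {∅, {p5}, {p1, p3}, {p2, p5}, {p1, p3, p5}, {p2, p4, p5}, {p1, p2, p3, p5}, {p1, p2, p3, p4, p5}}.
int(A) = ⋃ {U ∈ τ : U ⊆ A}. Opens contained in A: ∅, {p1, p3}.
Taking the union of these: int(A) = {p1, p3}.
cl(A) = ⋂ {C closed : A ⊆ C}. Closed sets containing A: {p1, p3}, {p1, p3, p5}, {p1, p2, p3, p5}, {p1, p2, p3, p4, p5}.
Intersecting these: cl(A) = {p1, p3}.
∂A = cl(A) ∖ int(A) = {p1, p3} ∖ {p1, p3} = ∅.


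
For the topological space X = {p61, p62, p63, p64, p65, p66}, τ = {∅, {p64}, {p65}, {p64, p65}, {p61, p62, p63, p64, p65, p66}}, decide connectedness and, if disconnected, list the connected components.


(X, τ) is connected.

Find clopen sets (U ∈ τ with X ∖ U ∈ τ):
  U = ∅, X ∖ U = {p61, p62, p63, p64, p65, p66} — both open, so U is clopen.
  U = {p61, p62, p63, p64, p65, p66}, X ∖ U = ∅ — both open, so U is clopen.
Only trivial clopens (∅ and X) exist, so (X, τ) is connected.
Compute connected components by grouping points that agree on all clopens:
  component: {p61, p62, p63, p64, p65, p66}


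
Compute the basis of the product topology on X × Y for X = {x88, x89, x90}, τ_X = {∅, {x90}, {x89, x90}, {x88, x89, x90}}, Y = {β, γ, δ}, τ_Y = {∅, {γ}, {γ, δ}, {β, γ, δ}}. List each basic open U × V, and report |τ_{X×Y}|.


Basis B = {∅ × ∅, {x90} × {γ}, {x89, x90} × {γ}, {x90} × {γ, δ}, {x88, x89, x90} × {γ}, {x90} × {β, γ, δ}, {x89, x90} × {γ, δ}, {x88, x89, x90} × {γ, δ}, {x89, x90} × {β, γ, δ}, {x88, x89, x90} × {β, γ, δ}}; |τ_{X×Y}| = 20.

Enumerate products U × V with U ∈ τ_X, V ∈ τ_Y (deduplicated):
  ∅ × ∅ = {} (∅)
  {x90} × {γ} = {(x90,γ)}
  {x89, x90} × {γ} = {(x89,γ), (x90,γ)}
  {x90} × {γ, δ} = {(x90,γ), (x90,δ)}
  {x88, x89, x90} × {γ} = {(x88,γ), (x89,γ), (x90,γ)}
  {x90} × {β, γ, δ} = {(x90,β), (x90,γ), (x90,δ)}
  {x89, x90} × {γ, δ} = {(x89,γ), (x89,δ), (x90,γ), (x90,δ)}
  {x88, x89, x90} × {γ, δ} = {(x88,γ), (x88,δ), (x89,γ), (x89,δ), (x90,γ), (x90,δ)}
  {x89, x90} × {β, γ, δ} = {(x89,β), (x89,γ), (x89,δ), (x90,β), (x90,γ), (x90,δ)}
  {x88, x89, x90} × {β, γ, δ} = {(x88,β), (x88,γ), (x88,δ), (x89,β), (x89,γ), (x89,δ), (x90,β), (x90,γ), (x90,δ)}
These 10 distinct sets form the basis B.
Close under arbitrary unions to get τ_{X×Y}; counting gives |τ_{X×Y}| = 20.


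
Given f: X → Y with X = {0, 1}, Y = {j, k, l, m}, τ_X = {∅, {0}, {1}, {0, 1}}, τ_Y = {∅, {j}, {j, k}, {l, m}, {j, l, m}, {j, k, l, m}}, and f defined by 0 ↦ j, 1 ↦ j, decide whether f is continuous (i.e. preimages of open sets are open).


f IS continuous.

Compute f^{-1}(U) for each U ∈ τ_Y:
  U = ∅: f^{-1}(U) = ∅ ∈ τ_X ✓.
  U = {j}: f^{-1}(U) = {0, 1} ∈ τ_X ✓.
  U = {j, k}: f^{-1}(U) = {0, 1} ∈ τ_X ✓.
  U = {l, m}: f^{-1}(U) = ∅ ∈ τ_X ✓.
  U = {j, l, m}: f^{-1}(U) = {0, 1} ∈ τ_X ✓.
  U = {j, k, l, m}: f^{-1}(U) = {0, 1} ∈ τ_X ✓.
Every preimage lies in τ_X, so f IS continuous.


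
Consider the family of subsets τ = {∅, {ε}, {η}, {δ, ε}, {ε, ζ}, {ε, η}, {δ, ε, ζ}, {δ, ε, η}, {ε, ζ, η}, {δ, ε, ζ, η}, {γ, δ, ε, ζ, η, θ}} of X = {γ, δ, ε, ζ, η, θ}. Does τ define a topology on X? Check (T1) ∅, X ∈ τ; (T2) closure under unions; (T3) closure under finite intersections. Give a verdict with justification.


τ IS a topology on X.

Axiom (T1): ∅ ∈ τ? Yes; X ∈ τ? Yes.
Axiom (T2/T3): check pairwise unions and intersections of members of τ.
All pairwise intersections and unions checked — each lies in τ. Therefore τ satisfies (T1), (T2), (T3): it IS a topology on X.


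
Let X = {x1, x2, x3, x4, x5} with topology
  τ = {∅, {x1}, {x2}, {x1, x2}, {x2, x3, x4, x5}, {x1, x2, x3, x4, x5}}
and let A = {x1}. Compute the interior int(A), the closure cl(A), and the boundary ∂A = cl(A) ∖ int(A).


int(A) = {x1}, cl(A) = {x1}, ∂A = ∅.

Closed sets in (X, τ) are complements of opens:
  closed(X, τ) = {∅, {x1}, {x3, x4, x5}, {x1, x3, x4, x5}, {x2, x3, x4, x5}, {x1, x2, x3, x4, x5}}.
int(A) = ⋃ {U ∈ τ : U ⊆ A}. Opens contained in A: ∅, {x1}.
Taking the union of these: int(A) = {x1}.
cl(A) = ⋂ {C closed : A ⊆ C}. Closed sets containing A: {x1}, {x1, x3, x4, x5}, {x1, x2, x3, x4, x5}.
Intersecting these: cl(A) = {x1}.
∂A = cl(A) ∖ int(A) = {x1} ∖ {x1} = ∅.


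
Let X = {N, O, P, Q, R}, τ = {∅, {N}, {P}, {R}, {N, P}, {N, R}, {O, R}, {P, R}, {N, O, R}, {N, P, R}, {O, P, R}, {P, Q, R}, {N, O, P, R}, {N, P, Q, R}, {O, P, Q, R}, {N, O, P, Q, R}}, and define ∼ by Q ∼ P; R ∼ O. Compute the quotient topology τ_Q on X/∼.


X/∼ = {[N], [O=R], [P=Q]}; |τ_Q| = 6.

Equivalence classes: [N], [O=R], [P=Q].
Quotient map π: X → X/∼ sends N ↦ [N], O ↦ [O=R], P ↦ [P=Q], Q ↦ [P=Q], R ↦ [O=R].
For each subset V ⊆ X/∼, compute π^{-1}(V) ⊆ X and check whether π^{-1}(V) ∈ τ. V is open in τ_Q iff π^{-1}(V) ∈ τ.
  V = {}: π^{-1}(V) = ∅ ∈ τ ✓.
  V = {[N]}: π^{-1}(V) = {N} ∈ τ ✓.
  V = {[O=R]}: π^{-1}(V) = {O, R} ∈ τ ✓.
  V = {[N], [O=R]}: π^{-1}(V) = {N, O, R} ∈ τ ✓.
  V = {[P=Q]}: π^{-1}(V) = {P, Q} ∉ τ ✗.
  V = {[N], [P=Q]}: π^{-1}(V) = {N, P, Q} ∉ τ ✗.
  V = {[O=R], [P=Q]}: π^{-1}(V) = {O, P, Q, R} ∈ τ ✓.
  V = {[N], [O=R], [P=Q]}: π^{-1}(V) = {N, O, P, Q, R} ∈ τ ✓.
Open sets in the quotient: τ_Q = {{}, {[N]}, {[O=R]}, {[N], [O=R]}, {[O=R], [P=Q]}, {[N], [O=R], [P=Q]}} (6 elements).


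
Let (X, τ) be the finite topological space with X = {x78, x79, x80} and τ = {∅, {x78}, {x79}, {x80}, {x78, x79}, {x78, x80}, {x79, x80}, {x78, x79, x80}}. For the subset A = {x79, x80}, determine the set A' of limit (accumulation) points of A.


A' = ∅

For each x ∈ X, list the open sets U ∈ τ with x ∈ U, then check whether U ∩ (A ∖ {x}) ≠ ∅ for every such U.
  x = x78: open {x78} ∋ x has {x78} ∩ (A ∖ {x78}) = ∅, so x is NOT a limit point.
  x = x79: open {x79} ∋ x has {x79} ∩ (A ∖ {x79}) = ∅, so x is NOT a limit point.
  x = x80: open {x80} ∋ x has {x80} ∩ (A ∖ {x80}) = ∅, so x is NOT a limit point.
Collecting: A' = ∅.
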